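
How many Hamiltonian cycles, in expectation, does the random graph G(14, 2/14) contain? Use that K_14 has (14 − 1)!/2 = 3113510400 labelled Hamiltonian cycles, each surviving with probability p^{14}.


K_14 has (14 − 1)!/2 = 3113510400 labelled Hamiltonian cycles.
For each such Hamiltonian cycle H, let X_H = 1 if all 14 edges of H are present in G. Then P[X_H = 1] = p^{14} = (1/7)^{14} = 1/678223072849.
By linearity of expectation: E[X] = Σ_H E[X_H] = 3113510400 · p^{14} = 3113510400 · 1/678223072849 = 444787200/96889010407.
Numerically: E[X] ≈ 0.0045907.

E[X] = 3113510400 · (1/7)^{14} = 444787200/96889010407 ≈ 0.0045907.


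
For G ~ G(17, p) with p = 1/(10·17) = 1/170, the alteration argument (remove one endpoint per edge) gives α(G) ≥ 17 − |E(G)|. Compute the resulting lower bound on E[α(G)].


E[|E(G)|] = C(17, 2)·p = 136 · (1/170) = 4/5.
E[α(G)] ≥ n − E[|E(G)|] = 17 − 4/5 = 81/5.
Numerically: ≈ 16.2000.
(This is only a lower bound; the true E[α(G)] may be larger.)

E[α(G)] ≥ 81/5 ≈ 16.2000.


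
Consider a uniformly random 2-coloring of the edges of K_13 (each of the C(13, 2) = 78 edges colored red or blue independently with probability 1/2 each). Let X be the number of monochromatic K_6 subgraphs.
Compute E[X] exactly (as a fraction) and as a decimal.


Let X = Σ_S X_S over the C(13, 6) = 1716 subsets S of size 6, where X_S = 1 if the K_6 on S is monochromatic.
For a fixed S, the K_6 on S has C(6, 2) = 15 edges. P[all 15 edges red] = (1/2)^15, and likewise for blue, so P[monochromatic] = 2·(1/2)^15 = 2^{1 − 15} = 1/16384.
By linearity of expectation: E[X] = C(13, 6) · 2^{1 − 15} = 1716 · 1/16384 = 429/4096.
Numerically: E[X] ≈ 0.10474.

E[X] = C(13,6)·2^(1−C(6,2)) = 429/4096 ≈ 0.10474.


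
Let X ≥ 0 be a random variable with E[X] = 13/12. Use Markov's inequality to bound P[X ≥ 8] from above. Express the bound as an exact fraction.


μ = E[X] = 13/12, a = 8.
Markov: P[X ≥ 8] ≤ μ/a = (13/12)/8 = 13/96.
Numerically: ≈ 0.135.
(Since a = 8 > μ = 1.083, the bound 13/96 is < 1 and informative.)

P[X ≥ 8] ≤ 13/96 ≈ 0.135.


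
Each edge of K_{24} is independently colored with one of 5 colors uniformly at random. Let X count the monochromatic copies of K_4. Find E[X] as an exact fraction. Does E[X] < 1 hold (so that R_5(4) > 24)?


E[X] = C(24, 4) · 5^{1 − 6} = 10626 · 5^{−5} = 10626/3125.
As a reduced fraction: E[X] = 10626/3125 ≈ 3.4003.
Is E[X] < 1? NO.
Since E[X] ≥ 1, the first-moment bound is inconclusive at n = 24; it does NOT by itself certify R_5(4) > 24.

E[X] = 10626/3125 ≈ 3.4003; E[X] ≥ 1; first-moment method inconclusive here.


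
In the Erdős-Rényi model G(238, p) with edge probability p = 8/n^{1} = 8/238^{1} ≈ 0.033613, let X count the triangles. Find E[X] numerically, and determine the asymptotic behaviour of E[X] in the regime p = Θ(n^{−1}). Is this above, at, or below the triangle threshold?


Number of potential triangles: C(238, 3) = 2218636.
Each occurs with probability p³ ≈ (0.033613)³ ≈ 3.7978612e-05.
By linearity: E[X] = C(238, 3)·p³ ≈ 2218636 · 3.7978612e-05 ≈ 84.26072.
Here α = 1, so p = 8/n is exactly at the triangle threshold p ~ 1/n. Asymptotically E[X] → c³/6 = 8³/6 = 256/3 ≈ 85.33333, a bounded constant. In this regime the triangle count is asymptotically Poisson(c³/6).

E[X] ≈ 84.26072; in regime p = Θ(1/n^{1}) E[X] stays bounded (at the triangle threshold p ~ 1/n).


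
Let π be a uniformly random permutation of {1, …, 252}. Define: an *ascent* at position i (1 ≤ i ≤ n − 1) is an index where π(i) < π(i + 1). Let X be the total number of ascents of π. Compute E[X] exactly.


Write X = Σ X_I over i = 1, …, 251, with X_I the indicator of one ascent.
There are 251 indicators.
For each fixed i, the pair (π(i), π(i+1)) is a uniformly random ordered pair of distinct values from {1, …, 252}; by symmetry P[π(i) < π(i+1)] = 1/2.
By linearity: E[X] = 251 · (1/2) = (252 − 1) · (1/2) = 251/2 ≈ 125.5000.

E[X] = 251/2 = 125.5000.


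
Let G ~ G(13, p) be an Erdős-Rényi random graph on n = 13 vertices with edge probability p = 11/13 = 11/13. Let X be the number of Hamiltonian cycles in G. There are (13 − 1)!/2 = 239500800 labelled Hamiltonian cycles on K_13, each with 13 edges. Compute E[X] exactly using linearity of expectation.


K_13 has (13 − 1)!/2 = 239500800 labelled Hamiltonian cycles.
For each such Hamiltonian cycle H, let X_H = 1 if all 13 edges of H are present in G. Then P[X_H = 1] = p^{13} = (11/13)^{13} = 34522712143931/302875106592253.
By linearity of expectation: E[X] = Σ_H E[X_H] = 239500800 · p^{13} = 239500800 · 34522712143931/302875106592253 = 8268217176641189644800/302875106592253.
Numerically: E[X] ≈ 2.73e+07.

E[X] = 239500800 · (11/13)^{13} = 8268217176641189644800/302875106592253 ≈ 2.73e+07.


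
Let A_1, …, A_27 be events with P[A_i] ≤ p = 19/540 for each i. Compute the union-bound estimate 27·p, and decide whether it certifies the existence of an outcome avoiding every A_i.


Union bound: P[∪_{i=1}^{27} A_i] ≤ Σ_i P[A_i] ≤ 27·p = 27·(19/540) = 19/20.
Numerically: 19/20 ≈ 0.950000.
Is 19/20 < 1? YES.
Since P[∪ A_i] ≤ 19/20 < 1, the complement has P[∩ A_i^c] ≥ 1 − 19/20 = 1/20 > 0, so some outcome avoids every A_i.

27·p = 19/20 ≈ 0.950000; existence CERTIFIED by the union bound.


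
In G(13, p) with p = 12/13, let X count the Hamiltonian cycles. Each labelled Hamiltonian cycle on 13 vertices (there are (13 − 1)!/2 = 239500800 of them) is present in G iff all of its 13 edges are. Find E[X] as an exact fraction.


K_13 has (13 − 1)!/2 = 239500800 labelled Hamiltonian cycles.
For each such Hamiltonian cycle H, let X_H = 1 if all 13 edges of H are present in G. Then P[X_H = 1] = p^{13} = (12/13)^{13} = 106993205379072/302875106592253.
Summing the indicators: E[X] = Σ_H E[X_H] = 239500800 · p^{13} = 239500800 · 106993205379072/302875106592253 = 25624958282852047257600/302875106592253.
Numerically: E[X] ≈ 8.4606e+07.

E[X] = 239500800 · (12/13)^{13} = 25624958282852047257600/302875106592253 ≈ 8.4606e+07.


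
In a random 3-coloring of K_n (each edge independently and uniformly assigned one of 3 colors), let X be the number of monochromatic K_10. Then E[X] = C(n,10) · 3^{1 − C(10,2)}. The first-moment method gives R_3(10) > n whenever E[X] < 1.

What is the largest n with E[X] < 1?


We need C(n, 10) · 3^{1 − 45} < 1, i.e. C(n, 10) < 3^{45 − 1} = 984770902183611232881.
Check values of n near the boundary:
  n = 570: C(570, 10) = 921524823451961408691; 921524823451961408691 < 984770902183611232881? YES
  n = 571: C(571, 10) = 937951290893172842001; 937951290893172842001 < 984770902183611232881? YES
  n = 572: C(572, 10) = 954640815642161682606; 954640815642161682606 < 984770902183611232881? YES
  n = 573: C(573, 10) = 971597135635805762226; 971597135635805762226 < 984770902183611232881? YES
  n = 574: C(574, 10) = 988824035203816502691; 988824035203816502691 < 984770902183611232881? NO
  n = 575: C(575, 10) = 1006325345561406175305; 1006325345561406175305 < 984770902183611232881? NO
The largest n with C(n, 10) < 984770902183611232881 is n = 573 (where E[X] = 35985079097622435638/36472996377170786403 ≈ 0.9866). Hence R_3(10) > 573, i.e. R_3(10) ≥ 574.

Largest n = 573; hence R_3(10) > 573.


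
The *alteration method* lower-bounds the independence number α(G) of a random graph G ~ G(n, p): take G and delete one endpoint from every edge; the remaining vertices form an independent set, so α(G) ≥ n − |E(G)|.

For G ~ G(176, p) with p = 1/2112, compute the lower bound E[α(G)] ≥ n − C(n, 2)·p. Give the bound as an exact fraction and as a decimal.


E[|E(G)|] = C(176, 2)·p = 15400 · (1/2112) = 175/24.
E[α(G)] ≥ n − E[|E(G)|] = 176 − 175/24 = 4049/24.
Numerically: ≈ 168.708333.
(This is only a lower bound; the true E[α(G)] may be larger.)

E[α(G)] ≥ 4049/24 ≈ 168.708333.


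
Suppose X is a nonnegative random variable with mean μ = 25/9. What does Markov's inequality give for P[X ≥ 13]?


μ = E[X] = 25/9, a = 13.
Markov: P[X ≥ 13] ≤ μ/a = (25/9)/13 = 25/117.
Numerically: ≈ 0.214.
(Since a = 13 > μ = 2.778, the bound 25/117 is < 1 and informative.)

P[X ≥ 13] ≤ 25/117 ≈ 0.214.


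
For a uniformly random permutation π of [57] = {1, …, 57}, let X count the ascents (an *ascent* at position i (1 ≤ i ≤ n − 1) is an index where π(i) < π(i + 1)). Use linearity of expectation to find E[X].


Write X = Σ X_I over i = 1, …, 56, with X_I the indicator of one ascent.
There are 56 indicators.
For each fixed i, the pair (π(i), π(i+1)) is a uniformly random ordered pair of distinct values from {1, …, 57}; by symmetry P[π(i) < π(i+1)] = 1/2.
By linearity: E[X] = 56 · (1/2) = (57 − 1) · (1/2) = 28 ≈ 28.000000.

E[X] = 28 = 28.000000.


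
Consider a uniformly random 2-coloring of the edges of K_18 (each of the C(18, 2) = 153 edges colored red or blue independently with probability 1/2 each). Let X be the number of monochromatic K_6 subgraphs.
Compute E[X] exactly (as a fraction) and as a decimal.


Let X = Σ_S X_S over the C(18, 6) = 18564 subsets S of size 6, where X_S = 1 if the K_6 on S is monochromatic.
For a fixed S, the K_6 on S has C(6, 2) = 15 edges. P[all 15 edges red] = (1/2)^15, and likewise for blue, so P[monochromatic] = 2·(1/2)^15 = 2^{1 − 15} = 1/16384.
Summing: E[X] = C(18, 6) · 2^{1 − 15} = 18564 · 1/16384 = 4641/4096.
Numerically: E[X] ≈ 1.13306.

E[X] = C(18,6)·2^(1−C(6,2)) = 4641/4096 ≈ 1.13306.


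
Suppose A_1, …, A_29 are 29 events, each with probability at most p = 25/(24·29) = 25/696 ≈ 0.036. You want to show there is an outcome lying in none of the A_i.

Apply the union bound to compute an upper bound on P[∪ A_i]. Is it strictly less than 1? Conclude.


Union bound: P[∪_{i=1}^{29} A_i] ≤ Σ_i P[A_i] ≤ 29·p = 29·(25/696) = 25/24.
Numerically: 25/24 ≈ 1.042.
Is 25/24 < 1? NO.
Since the bound 25/24 is ≥ 1, the union bound is uninformative here; it does NOT by itself certify existence.

29·p = 25/24 ≈ 1.042; existence NOT certified by the union bound.


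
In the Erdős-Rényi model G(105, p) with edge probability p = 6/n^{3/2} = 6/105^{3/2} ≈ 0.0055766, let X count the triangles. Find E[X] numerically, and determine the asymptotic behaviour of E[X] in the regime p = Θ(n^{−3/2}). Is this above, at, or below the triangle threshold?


Number of potential triangles: C(105, 3) = 187460.
Each occurs with probability p³ ≈ (0.0055766)³ ≈ 1.7342109e-07.
By linearity: E[X] = C(105, 3)·p³ ≈ 187460 · 1.7342109e-07 ≈ 0.03251.
Since α = 3/2 > 1, p = c/n^{3/2} = o(1/n) is below the triangle threshold p ~ 1/n. Asymptotically E[X] ~ (c³/6)·n^{3(1−α)} = (6³/6)·n^{-1.5} → 0, so by Markov's inequality G has no triangles w.h.p.

E[X] ≈ 0.03251; in regime p = Θ(1/n^{3/2}) E[X] tends to 0 (below the triangle threshold p ~ 1/n).


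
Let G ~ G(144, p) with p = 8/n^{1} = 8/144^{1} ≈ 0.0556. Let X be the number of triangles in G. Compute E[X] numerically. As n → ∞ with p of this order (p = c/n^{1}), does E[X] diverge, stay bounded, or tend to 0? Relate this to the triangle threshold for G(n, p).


Number of potential triangles: C(144, 3) = 487344.
Each occurs with probability p³ ≈ (0.0556)³ ≈ 1.71468e-04.
By linearity: E[X] = C(144, 3)·p³ ≈ 487344 · 1.71468e-04 ≈ 83.564.
Here α = 1, so p = 8/n is exactly at the triangle threshold p ~ 1/n. Asymptotically E[X] → c³/6 = 8³/6 = 256/3 ≈ 85.333, a bounded constant. In this regime the triangle count is asymptotically Poisson(c³/6).

E[X] ≈ 83.564; in regime p = Θ(1/n^{1}) E[X] stays bounded (at the triangle threshold p ~ 1/n).


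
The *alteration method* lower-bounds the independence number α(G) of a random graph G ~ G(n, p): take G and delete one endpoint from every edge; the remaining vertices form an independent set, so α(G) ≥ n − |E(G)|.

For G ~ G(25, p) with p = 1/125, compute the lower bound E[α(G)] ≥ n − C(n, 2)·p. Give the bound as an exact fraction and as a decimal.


E[|E(G)|] = C(25, 2)·p = 300 · (1/125) = 12/5.
E[α(G)] ≥ n − E[|E(G)|] = 25 − 12/5 = 113/5.
Numerically: ≈ 22.60000.
(This is only a lower bound; the true E[α(G)] may be larger.)

E[α(G)] ≥ 113/5 ≈ 22.60000.


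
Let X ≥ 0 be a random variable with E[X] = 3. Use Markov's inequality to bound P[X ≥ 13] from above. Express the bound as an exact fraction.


μ = E[X] = 3, a = 13.
Markov: P[X ≥ 13] ≤ μ/a = (3)/13 = 3/13.
Numerically: ≈ 0.231.
(Since a = 13 > μ = 3.000, the bound 3/13 is < 1 and informative.)

P[X ≥ 13] ≤ 3/13 ≈ 0.231.


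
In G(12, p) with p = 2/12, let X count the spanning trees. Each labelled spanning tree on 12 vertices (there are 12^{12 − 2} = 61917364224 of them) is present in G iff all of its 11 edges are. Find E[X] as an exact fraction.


K_12 has 12^{12 − 2} = 61917364224 labelled spanning trees.
For each such spanning tree H, let X_H = 1 if all 11 edges of H are present in G. Then P[X_H = 1] = p^{11} = (1/6)^{11} = 1/362797056.
By linearity of expectation: E[X] = Σ_H E[X_H] = 61917364224 · p^{11} = 61917364224 · 1/362797056 = 512/3.
Numerically: E[X] ≈ 170.7.

E[X] = 61917364224 · (1/6)^{11} = 512/3 ≈ 170.7.


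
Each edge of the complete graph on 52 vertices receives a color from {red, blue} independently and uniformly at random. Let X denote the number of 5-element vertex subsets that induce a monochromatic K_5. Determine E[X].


Let X = Σ_S X_S over the C(52, 5) = 2598960 subsets S of size 5, where X_S = 1 if the K_5 on S is monochromatic.
For a fixed S, the K_5 on S has C(5, 2) = 10 edges. P[all 10 edges red] = (1/2)^10, and likewise for blue, so P[monochromatic] = 2·(1/2)^10 = 2^{1 − 10} = 1/512.
By linearity of expectation: E[X] = C(52, 5) · 2^{1 − 10} = 2598960 · 1/512 = 162435/32.
Numerically: E[X] ≈ 5076.094.

E[X] = C(52,5)·2^(1−C(5,2)) = 162435/32 ≈ 5076.094.


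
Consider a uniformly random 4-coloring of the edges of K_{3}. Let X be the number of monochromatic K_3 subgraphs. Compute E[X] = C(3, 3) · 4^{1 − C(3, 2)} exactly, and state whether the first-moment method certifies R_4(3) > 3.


E[X] = C(3, 3) · 4^{1 − 3} = 1 · 4^{−2} = 1/16.
As a reduced fraction: E[X] = 1/16 ≈ 0.062500.
Is E[X] < 1? YES.
Since E[X] < 1, there exists a 4-coloring of K_{3} with no monochromatic K_3; hence R_4(3) > 3.

E[X] = 1/16 ≈ 0.062500; E[X] < 1, so R_4(3) > 3.


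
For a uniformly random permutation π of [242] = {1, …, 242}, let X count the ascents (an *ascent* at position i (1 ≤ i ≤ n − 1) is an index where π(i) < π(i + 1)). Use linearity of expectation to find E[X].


Write X = Σ X_I over i = 1, …, 241, with X_I the indicator of one ascent.
There are 241 indicators.
For each fixed i, the pair (π(i), π(i+1)) is a uniformly random ordered pair of distinct values from {1, …, 242}; by symmetry P[π(i) < π(i+1)] = 1/2.
By linearity: E[X] = 241 · (1/2) = (242 − 1) · (1/2) = 241/2 ≈ 120.500.

E[X] = 241/2 = 120.500.


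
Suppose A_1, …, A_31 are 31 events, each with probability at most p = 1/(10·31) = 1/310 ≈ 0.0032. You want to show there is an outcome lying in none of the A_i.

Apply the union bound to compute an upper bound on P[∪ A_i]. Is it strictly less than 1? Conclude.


Union bound: P[∪_{i=1}^{31} A_i] ≤ Σ_i P[A_i] ≤ 31·p = 31·(1/310) = 1/10.
Numerically: 1/10 ≈ 0.1000.
Is 1/10 < 1? YES.
Since P[∪ A_i] ≤ 1/10 < 1, the complement has P[∩ A_i^c] ≥ 1 − 1/10 = 9/10 > 0, so some outcome avoids every A_i.

31·p = 1/10 ≈ 0.1000; existence CERTIFIED by the union bound.


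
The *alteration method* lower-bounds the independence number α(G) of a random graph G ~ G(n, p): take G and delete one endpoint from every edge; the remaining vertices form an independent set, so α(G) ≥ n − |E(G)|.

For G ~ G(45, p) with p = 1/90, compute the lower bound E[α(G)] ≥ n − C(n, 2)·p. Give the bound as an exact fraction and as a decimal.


E[|E(G)|] = C(45, 2)·p = 990 · (1/90) = 11.
E[α(G)] ≥ n − E[|E(G)|] = 45 − 11 = 34.
Numerically: ≈ 34.000000.
(This is only a lower bound; the true E[α(G)] may be larger.)

E[α(G)] ≥ 34 ≈ 34.000000.


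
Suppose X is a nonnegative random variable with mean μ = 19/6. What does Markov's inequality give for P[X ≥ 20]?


μ = E[X] = 19/6, a = 20.
Markov: P[X ≥ 20] ≤ μ/a = (19/6)/20 = 19/120.
Numerically: ≈ 0.1583.
(Since a = 20 > μ = 3.1667, the bound 19/120 is < 1 and informative.)

P[X ≥ 20] ≤ 19/120 ≈ 0.1583.


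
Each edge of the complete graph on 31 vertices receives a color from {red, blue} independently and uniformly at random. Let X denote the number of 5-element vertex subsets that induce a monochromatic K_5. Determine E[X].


Let X = Σ_S X_S over the C(31, 5) = 169911 subsets S of size 5, where X_S = 1 if the K_5 on S is monochromatic.
For a fixed S, the K_5 on S has C(5, 2) = 10 edges. P[all 10 edges red] = (1/2)^10, and likewise for blue, so P[monochromatic] = 2·(1/2)^10 = 2^{1 − 10} = 1/512.
By linearity of expectation: E[X] = C(31, 5) · 2^{1 − 10} = 169911 · 1/512 = 169911/512.
Numerically: E[X] ≈ 331.857422.

E[X] = C(31,5)·2^(1−C(5,2)) = 169911/512 ≈ 331.857422.


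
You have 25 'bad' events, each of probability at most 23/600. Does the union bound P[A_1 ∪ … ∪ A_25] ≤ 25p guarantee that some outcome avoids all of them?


Union bound: P[∪_{i=1}^{25} A_i] ≤ Σ_i P[A_i] ≤ 25·p = 25·(23/600) = 23/24.
Numerically: 23/24 ≈ 0.958.
Is 23/24 < 1? YES.
Since P[∪ A_i] ≤ 23/24 < 1, the complement has P[∩ A_i^c] ≥ 1 − 23/24 = 1/24 > 0, so some outcome avoids every A_i.

25·p = 23/24 ≈ 0.958; existence CERTIFIED by the union bound.


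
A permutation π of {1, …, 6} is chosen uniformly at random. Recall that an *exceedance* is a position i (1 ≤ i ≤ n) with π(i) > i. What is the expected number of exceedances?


Write X = Σ_{i=1}^{6} X_i, where X_i = 1_{π(i) > i}.
For each fixed i, π(i) is uniform over {1, …, 6} (marginal of a uniform permutation), so P[π(i) > i] = (n − i)/n. Summing: Σ_{i=1}^{6} (n − i)/n = (0 + 1 + … + 5)/6 = 6(6 − 1)/(2·6) = (6 − 1)/2.
Hence E[X] = Σ_{i=1}^{6} (6 − i)/6 = 5/2 ≈ 2.500000.

E[X] = 5/2 = 2.500000.


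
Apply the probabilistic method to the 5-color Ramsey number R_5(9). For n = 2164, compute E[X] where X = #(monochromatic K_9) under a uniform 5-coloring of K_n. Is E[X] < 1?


E[X] = C(2164, 9) · 5^{1 − 36} = 2820446946663120530187432 · 5^{−35} = 2820446946663120530187432/2910383045673370361328125.
As a reduced fraction: E[X] = 2820446946663120530187432/2910383045673370361328125 ≈ 0.969.
Is E[X] < 1? YES.
Since E[X] < 1, there exists a 5-coloring of K_{2164} with no monochromatic K_9; hence R_5(9) > 2164.

E[X] = 2820446946663120530187432/2910383045673370361328125 ≈ 0.969; E[X] < 1, so R_5(9) > 2164.


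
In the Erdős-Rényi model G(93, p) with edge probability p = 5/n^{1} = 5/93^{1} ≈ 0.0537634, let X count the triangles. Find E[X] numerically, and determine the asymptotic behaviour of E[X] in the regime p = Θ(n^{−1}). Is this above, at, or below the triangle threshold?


Number of potential triangles: C(93, 3) = 129766.
Each occurs with probability p³ ≈ (0.0537634)³ ≈ 1.55403633e-04.
By linearity: E[X] = C(93, 3)·p³ ≈ 129766 · 1.55403633e-04 ≈ 20.166108.
Here α = 1, so p = 5/n is exactly at the triangle threshold p ~ 1/n. Asymptotically E[X] → c³/6 = 5³/6 = 125/6 ≈ 20.833333, a bounded constant. In this regime the triangle count is asymptotically Poisson(c³/6).

E[X] ≈ 20.166108; in regime p = Θ(1/n^{1}) E[X] stays bounded (at the triangle threshold p ~ 1/n).


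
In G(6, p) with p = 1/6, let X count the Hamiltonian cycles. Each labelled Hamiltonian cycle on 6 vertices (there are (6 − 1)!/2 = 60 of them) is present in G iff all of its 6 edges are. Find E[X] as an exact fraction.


K_6 has (6 − 1)!/2 = 60 labelled Hamiltonian cycles.
For each such Hamiltonian cycle H, let X_H = 1 if all 6 edges of H are present in G. Then P[X_H = 1] = p^{6} = (1/6)^{6} = 1/46656.
By linearity of expectation: E[X] = Σ_H E[X_H] = 60 · p^{6} = 60 · 1/46656 = 5/3888.
Numerically: E[X] ≈ 0.00129.

E[X] = 60 · (1/6)^{6} = 5/3888 ≈ 0.00129.


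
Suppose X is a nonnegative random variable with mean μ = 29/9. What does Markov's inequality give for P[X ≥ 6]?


μ = E[X] = 29/9, a = 6.
Markov: P[X ≥ 6] ≤ μ/a = (29/9)/6 = 29/54.
Numerically: ≈ 0.53704.
(Since a = 6 > μ = 3.22222, the bound 29/54 is < 1 and informative.)

P[X ≥ 6] ≤ 29/54 ≈ 0.53704.


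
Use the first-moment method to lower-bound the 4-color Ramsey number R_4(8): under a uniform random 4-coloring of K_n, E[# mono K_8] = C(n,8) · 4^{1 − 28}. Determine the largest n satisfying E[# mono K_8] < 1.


We need C(n, 8) · 4^{1 − 28} < 1, i.e. C(n, 8) < 4^{28 − 1} = 18014398509481984.
Check values of n near the boundary:
  n = 402: C(402, 8) = 15770615726749950; 15770615726749950 < 18014398509481984? YES
  n = 403: C(403, 8) = 16090020602228430; 16090020602228430 < 18014398509481984? YES
  n = 404: C(404, 8) = 16415071523485570; 16415071523485570 < 18014398509481984? YES
  n = 405: C(405, 8) = 16745853821188050; 16745853821188050 < 18014398509481984? YES
  n = 406: C(406, 8) = 17082453897995850; 17082453897995850 < 18014398509481984? YES
  n = 407: C(407, 8) = 17424959239309050; 17424959239309050 < 18014398509481984? YES
  n = 408: C(408, 8) = 17773458424095231; 17773458424095231 < 18014398509481984? YES
  n = 409: C(409, 8) = 18128041135797879; 18128041135797879 < 18014398509481984? NO
The largest n with C(n, 8) < 18014398509481984 is n = 408 (where E[X] = 17773458424095231/18014398509481984 ≈ 0.98663). Hence R_4(8) > 408, i.e. R_4(8) ≥ 409.

Largest n = 408; hence R_4(8) > 408.


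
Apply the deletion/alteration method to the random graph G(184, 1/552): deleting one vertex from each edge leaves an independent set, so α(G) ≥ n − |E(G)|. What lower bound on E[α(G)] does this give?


E[|E(G)|] = C(184, 2)·p = 16836 · (1/552) = 61/2.
E[α(G)] ≥ n − E[|E(G)|] = 184 − 61/2 = 307/2.
Numerically: ≈ 153.500000.
(This is only a lower bound; the true E[α(G)] may be larger.)

E[α(G)] ≥ 307/2 ≈ 153.500000.


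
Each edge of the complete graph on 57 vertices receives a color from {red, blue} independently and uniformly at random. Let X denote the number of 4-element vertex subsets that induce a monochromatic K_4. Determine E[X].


Let X = Σ_S X_S over the C(57, 4) = 395010 subsets S of size 4, where X_S = 1 if the K_4 on S is monochromatic.
For a fixed S, the K_4 on S has C(4, 2) = 6 edges. P[all 6 edges red] = (1/2)^6, and likewise for blue, so P[monochromatic] = 2·(1/2)^6 = 2^{1 − 6} = 1/32.
By linearity: E[X] = C(57, 4) · 2^{1 − 6} = 395010 · 1/32 = 197505/16.
Numerically: E[X] ≈ 12344.062.

E[X] = C(57,4)·2^(1−C(4,2)) = 197505/16 ≈ 12344.062.


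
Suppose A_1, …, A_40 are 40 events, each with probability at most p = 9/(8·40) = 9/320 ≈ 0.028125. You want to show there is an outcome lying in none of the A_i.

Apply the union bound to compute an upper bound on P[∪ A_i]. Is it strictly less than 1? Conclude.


Union bound: P[∪_{i=1}^{40} A_i] ≤ Σ_i P[A_i] ≤ 40·p = 40·(9/320) = 9/8.
Numerically: 9/8 ≈ 1.125000.
Is 9/8 < 1? NO.
Since the bound 9/8 is ≥ 1, the union bound is uninformative here; it does NOT by itself certify existence.

40·p = 9/8 ≈ 1.125000; existence NOT certified by the union bound.


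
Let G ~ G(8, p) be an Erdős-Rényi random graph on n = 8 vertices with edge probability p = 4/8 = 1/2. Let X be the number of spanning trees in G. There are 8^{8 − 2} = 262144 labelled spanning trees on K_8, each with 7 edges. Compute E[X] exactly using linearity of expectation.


K_8 has 8^{8 − 2} = 262144 labelled spanning trees.
For each such spanning tree H, let X_H = 1 if all 7 edges of H are present in G. Then P[X_H = 1] = p^{7} = (1/2)^{7} = 1/128.
By linearity: E[X] = Σ_H E[X_H] = 262144 · p^{7} = 262144 · 1/128 = 2048.
Numerically: E[X] ≈ 2048.

E[X] = 262144 · (1/2)^{7} = 2048 ≈ 2048.


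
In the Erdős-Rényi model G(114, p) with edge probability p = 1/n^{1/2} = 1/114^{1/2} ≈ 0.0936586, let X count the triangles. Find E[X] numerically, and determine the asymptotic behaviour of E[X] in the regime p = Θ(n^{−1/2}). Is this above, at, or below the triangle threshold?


Number of potential triangles: C(114, 3) = 240464.
Each occurs with probability p³ ≈ (0.0936586)³ ≈ 8.21566501e-04.
By linearity: E[X] = C(114, 3)·p³ ≈ 240464 · 8.21566501e-04 ≈ 197.557167.
Since α = 1/2 < 1, p = c/n^{1/2} ≫ 1/n is above the triangle threshold p ~ 1/n. Asymptotically E[X] ~ (c³/6)·n^{3(1−α)} = (1³/6)·n^{1.5} → ∞; triangles are abundant w.h.p.

E[X] ≈ 197.557167; in regime p = Θ(1/n^{1/2}) E[X] diverges (above the triangle threshold p ~ 1/n).


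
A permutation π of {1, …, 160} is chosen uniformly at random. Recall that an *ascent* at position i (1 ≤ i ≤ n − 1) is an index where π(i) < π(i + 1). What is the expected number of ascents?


Write X = Σ X_I over i = 1, …, 159, with X_I the indicator of one ascent.
There are 159 indicators.
For each fixed i, the pair (π(i), π(i+1)) is a uniformly random ordered pair of distinct values from {1, …, 160}; by symmetry P[π(i) < π(i+1)] = 1/2.
By linearity: E[X] = 159 · (1/2) = (160 − 1) · (1/2) = 159/2 ≈ 79.500000.

E[X] = 159/2 = 79.500000.


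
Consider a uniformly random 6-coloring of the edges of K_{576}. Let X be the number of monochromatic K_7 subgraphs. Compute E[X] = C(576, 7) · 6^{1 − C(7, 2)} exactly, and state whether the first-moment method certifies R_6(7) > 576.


E[X] = C(576, 7) · 6^{1 − 21} = 4023771393470400 · 6^{−20} = 4023771393470400/3656158440062976.
As a reduced fraction: E[X] = 6985714224775/6347497291776 ≈ 1.10055.
Is E[X] < 1? NO.
Since E[X] ≥ 1, the first-moment bound is inconclusive at n = 576; it does NOT by itself certify R_6(7) > 576.

E[X] = 6985714224775/6347497291776 ≈ 1.10055; E[X] ≥ 1; first-moment method inconclusive here.


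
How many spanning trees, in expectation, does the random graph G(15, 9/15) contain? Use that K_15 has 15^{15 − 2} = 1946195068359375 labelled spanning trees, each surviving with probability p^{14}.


K_15 has 15^{15 − 2} = 1946195068359375 labelled spanning trees.
For each such spanning tree H, let X_H = 1 if all 14 edges of H are present in G. Then P[X_H = 1] = p^{14} = (3/5)^{14} = 4782969/6103515625.
By linearity of expectation: E[X] = Σ_H E[X_H] = 1946195068359375 · p^{14} = 1946195068359375 · 4782969/6103515625 = 7625597484987/5.
Numerically: E[X] ≈ 1.5251e+12.

E[X] = 1946195068359375 · (3/5)^{14} = 7625597484987/5 ≈ 1.5251e+12.


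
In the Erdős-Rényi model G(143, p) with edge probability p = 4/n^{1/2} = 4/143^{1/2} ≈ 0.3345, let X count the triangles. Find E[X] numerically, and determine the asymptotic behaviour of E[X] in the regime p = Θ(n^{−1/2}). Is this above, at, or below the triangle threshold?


Number of potential triangles: C(143, 3) = 477191.
Each occurs with probability p³ ≈ (0.3345)³ ≈ 3.742622e-02.
By linearity: E[X] = C(143, 3)·p³ ≈ 477191 · 3.742622e-02 ≈ 17859.4534.
Since α = 1/2 < 1, p = c/n^{1/2} ≫ 1/n is above the triangle threshold p ~ 1/n. Asymptotically E[X] ~ (c³/6)·n^{3(1−α)} = (4³/6)·n^{1.5} → ∞; triangles are abundant w.h.p.

E[X] ≈ 17859.4534; in regime p = Θ(1/n^{1/2}) E[X] diverges (above the triangle threshold p ~ 1/n).


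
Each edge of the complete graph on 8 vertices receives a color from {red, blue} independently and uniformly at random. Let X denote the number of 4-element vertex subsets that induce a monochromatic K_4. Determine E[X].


Let X = Σ_S X_S over the C(8, 4) = 70 subsets S of size 4, where X_S = 1 if the K_4 on S is monochromatic.
For a fixed S, the K_4 on S has C(4, 2) = 6 edges. P[all 6 edges red] = (1/2)^6, and likewise for blue, so P[monochromatic] = 2·(1/2)^6 = 2^{1 − 6} = 1/32.
Summing: E[X] = C(8, 4) · 2^{1 − 6} = 70 · 1/32 = 35/16.
Numerically: E[X] ≈ 2.188.

E[X] = C(8,4)·2^(1−C(4,2)) = 35/16 ≈ 2.188.


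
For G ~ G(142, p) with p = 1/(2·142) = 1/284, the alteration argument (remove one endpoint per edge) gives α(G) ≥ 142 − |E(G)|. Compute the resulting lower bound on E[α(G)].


E[|E(G)|] = C(142, 2)·p = 10011 · (1/284) = 141/4.
E[α(G)] ≥ n − E[|E(G)|] = 142 − 141/4 = 427/4.
Numerically: ≈ 106.750.
(This is only a lower bound; the true E[α(G)] may be larger.)

E[α(G)] ≥ 427/4 ≈ 106.750.


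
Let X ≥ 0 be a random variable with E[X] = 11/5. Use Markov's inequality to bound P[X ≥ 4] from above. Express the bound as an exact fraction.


μ = E[X] = 11/5, a = 4.
Markov: P[X ≥ 4] ≤ μ/a = (11/5)/4 = 11/20.
Numerically: ≈ 0.550.
(Since a = 4 > μ = 2.200, the bound 11/20 is < 1 and informative.)

P[X ≥ 4] ≤ 11/20 ≈ 0.550.


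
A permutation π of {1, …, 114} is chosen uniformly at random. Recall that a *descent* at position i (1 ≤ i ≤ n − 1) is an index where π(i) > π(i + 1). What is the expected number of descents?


Write X = Σ X_I over i = 1, …, 113, with X_I the indicator of one descent.
There are 113 indicators.
For each fixed i, the pair (π(i), π(i+1)) is a uniformly random ordered pair of distinct values from {1, …, 114}; by symmetry P[π(i) > π(i+1)] = 1/2.
By linearity: E[X] = 113 · (1/2) = (114 − 1) · (1/2) = 113/2 ≈ 56.5000.

E[X] = 113/2 = 56.5000.


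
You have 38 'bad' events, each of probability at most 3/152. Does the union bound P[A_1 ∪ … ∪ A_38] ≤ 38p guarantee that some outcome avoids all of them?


Union bound: P[∪_{i=1}^{38} A_i] ≤ Σ_i P[A_i] ≤ 38·p = 38·(3/152) = 3/4.
Numerically: 3/4 ≈ 0.7500000.
Is 3/4 < 1? YES.
Since P[∪ A_i] ≤ 3/4 < 1, the complement has P[∩ A_i^c] ≥ 1 − 3/4 = 1/4 > 0, so some outcome avoids every A_i.

38·p = 3/4 ≈ 0.7500000; existence CERTIFIED by the union bound.


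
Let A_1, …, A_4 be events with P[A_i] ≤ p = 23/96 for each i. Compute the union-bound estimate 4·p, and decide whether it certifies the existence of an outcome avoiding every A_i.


Union bound: P[∪_{i=1}^{4} A_i] ≤ Σ_i P[A_i] ≤ 4·p = 4·(23/96) = 23/24.
Numerically: 23/24 ≈ 0.9583333.
Is 23/24 < 1? YES.
Since P[∪ A_i] ≤ 23/24 < 1, the complement has P[∩ A_i^c] ≥ 1 − 23/24 = 1/24 > 0, so some outcome avoids every A_i.

4·p = 23/24 ≈ 0.9583333; existence CERTIFIED by the union bound.


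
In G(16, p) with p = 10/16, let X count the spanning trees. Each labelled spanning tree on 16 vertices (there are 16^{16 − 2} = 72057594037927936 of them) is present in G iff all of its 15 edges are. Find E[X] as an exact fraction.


K_16 has 16^{16 − 2} = 72057594037927936 labelled spanning trees.
For each such spanning tree H, let X_H = 1 if all 15 edges of H are present in G. Then P[X_H = 1] = p^{15} = (5/8)^{15} = 30517578125/35184372088832.
Summing the indicators: E[X] = Σ_H E[X_H] = 72057594037927936 · p^{15} = 72057594037927936 · 30517578125/35184372088832 = 62500000000000.
Numerically: E[X] ≈ 6.25e+13.

E[X] = 72057594037927936 · (5/8)^{15} = 62500000000000 ≈ 6.25e+13.


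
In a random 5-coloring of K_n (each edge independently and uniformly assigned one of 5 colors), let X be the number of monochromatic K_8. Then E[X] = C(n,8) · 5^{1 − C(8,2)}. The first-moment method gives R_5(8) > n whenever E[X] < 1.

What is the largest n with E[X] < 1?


We need C(n, 8) · 5^{1 − 28} < 1, i.e. C(n, 8) < 5^{28 − 1} = 7450580596923828125.
Check values of n near the boundary:
  n = 859: C(859, 8) = 7115855595170747139; 7115855595170747139 < 7450580596923828125? YES
  n = 860: C(860, 8) = 7182671140665308145; 7182671140665308145 < 7450580596923828125? YES
  n = 861: C(861, 8) = 7250034996615275865; 7250034996615275865 < 7450580596923828125? YES
  n = 862: C(862, 8) = 7317951015318931845; 7317951015318931845 < 7450580596923828125? YES
  n = 863: C(863, 8) = 7386423071602617757; 7386423071602617757 < 7450580596923828125? YES
  n = 864: C(864, 8) = 7455455062926006708; 7455455062926006708 < 7450580596923828125? NO
  n = 865: C(865, 8) = 7525050909487743060; 7525050909487743060 < 7450580596923828125? NO
  n = 866: C(866, 8) = 7595214554331451620; 7595214554331451620 < 7450580596923828125? NO
The largest n with C(n, 8) < 7450580596923828125 is n = 863 (where E[X] = 7386423071602617757/7450580596923828125 ≈ 0.99139). Hence R_5(8) > 863, i.e. R_5(8) ≥ 864.

Largest n = 863; hence R_5(8) > 863.


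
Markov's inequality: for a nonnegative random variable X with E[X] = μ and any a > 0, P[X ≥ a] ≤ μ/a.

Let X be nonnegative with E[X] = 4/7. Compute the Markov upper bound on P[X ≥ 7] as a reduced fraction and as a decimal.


μ = E[X] = 4/7, a = 7.
Markov: P[X ≥ 7] ≤ μ/a = (4/7)/7 = 4/49.
Numerically: ≈ 0.0816.
(Since a = 7 > μ = 0.5714, the bound 4/49 is < 1 and informative.)

P[X ≥ 7] ≤ 4/49 ≈ 0.0816.


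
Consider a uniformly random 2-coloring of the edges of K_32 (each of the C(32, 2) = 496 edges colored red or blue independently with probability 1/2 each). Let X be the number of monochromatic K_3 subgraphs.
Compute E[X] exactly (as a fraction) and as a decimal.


Let X = Σ_S X_S over the C(32, 3) = 4960 subsets S of size 3, where X_S = 1 if the K_3 on S is monochromatic.
For a fixed S, the K_3 on S has C(3, 2) = 3 edges. P[all 3 edges red] = (1/2)^3, and likewise for blue, so P[monochromatic] = 2·(1/2)^3 = 2^{1 − 3} = 1/4.
Summing: E[X] = C(32, 3) · 2^{1 − 3} = 4960 · 1/4 = 1240.
Numerically: E[X] ≈ 1240.000000.

E[X] = C(32,3)·2^(1−C(3,2)) = 1240 ≈ 1240.000000.


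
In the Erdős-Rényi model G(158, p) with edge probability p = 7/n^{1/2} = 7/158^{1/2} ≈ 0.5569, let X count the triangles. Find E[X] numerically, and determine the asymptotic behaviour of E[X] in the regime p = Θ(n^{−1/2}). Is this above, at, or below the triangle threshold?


Number of potential triangles: C(158, 3) = 644956.
Each occurs with probability p³ ≈ (0.5569)³ ≈ 1.727064e-01.
By linearity: E[X] = C(158, 3)·p³ ≈ 644956 · 1.727064e-01 ≈ 111388.0438.
Since α = 1/2 < 1, p = c/n^{1/2} ≫ 1/n is above the triangle threshold p ~ 1/n. Asymptotically E[X] ~ (c³/6)·n^{3(1−α)} = (7³/6)·n^{1.5} → ∞; triangles are abundant w.h.p.

E[X] ≈ 111388.0438; in regime p = Θ(1/n^{1/2}) E[X] diverges (above the triangle threshold p ~ 1/n).


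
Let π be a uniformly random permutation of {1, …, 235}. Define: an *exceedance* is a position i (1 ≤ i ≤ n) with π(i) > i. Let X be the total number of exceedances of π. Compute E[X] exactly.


Write X = Σ_{i=1}^{235} X_i, where X_i = 1_{π(i) > i}.
For each fixed i, π(i) is uniform over {1, …, 235} (marginal of a uniform permutation), so P[π(i) > i] = (n − i)/n. Summing: Σ_{i=1}^{235} (n − i)/n = (0 + 1 + … + 234)/235 = 235(235 − 1)/(2·235) = (235 − 1)/2.
Hence E[X] = Σ_{i=1}^{235} (235 − i)/235 = 117 ≈ 117.000000.

E[X] = 117 = 117.000000.


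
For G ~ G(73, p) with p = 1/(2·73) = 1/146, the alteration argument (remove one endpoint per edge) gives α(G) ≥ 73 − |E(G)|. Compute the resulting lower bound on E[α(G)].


E[|E(G)|] = C(73, 2)·p = 2628 · (1/146) = 18.
E[α(G)] ≥ n − E[|E(G)|] = 73 − 18 = 55.
Numerically: ≈ 55.000000.
(This is only a lower bound; the true E[α(G)] may be larger.)

E[α(G)] ≥ 55 ≈ 55.000000.


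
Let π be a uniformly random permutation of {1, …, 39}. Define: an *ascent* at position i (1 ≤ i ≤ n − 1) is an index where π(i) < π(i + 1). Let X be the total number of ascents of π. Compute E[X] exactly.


Write X = Σ X_I over i = 1, …, 38, with X_I the indicator of one ascent.
There are 38 indicators.
For each fixed i, the pair (π(i), π(i+1)) is a uniformly random ordered pair of distinct values from {1, …, 39}; by symmetry P[π(i) < π(i+1)] = 1/2.
By linearity: E[X] = 38 · (1/2) = (39 − 1) · (1/2) = 19 ≈ 19.000000.

E[X] = 19 = 19.000000.


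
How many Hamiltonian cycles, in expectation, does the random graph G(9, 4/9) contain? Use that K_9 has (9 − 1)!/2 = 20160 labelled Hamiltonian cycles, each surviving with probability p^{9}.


K_9 has (9 − 1)!/2 = 20160 labelled Hamiltonian cycles.
For each such Hamiltonian cycle H, let X_H = 1 if all 9 edges of H are present in G. Then P[X_H = 1] = p^{9} = (4/9)^{9} = 262144/387420489.
By linearity of expectation: E[X] = Σ_H E[X_H] = 20160 · p^{9} = 20160 · 262144/387420489 = 587202560/43046721.
Numerically: E[X] ≈ 13.6411.

E[X] = 20160 · (4/9)^{9} = 587202560/43046721 ≈ 13.6411.


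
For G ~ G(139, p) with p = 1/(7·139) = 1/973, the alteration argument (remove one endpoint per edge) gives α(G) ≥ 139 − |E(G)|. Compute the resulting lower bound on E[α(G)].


E[|E(G)|] = C(139, 2)·p = 9591 · (1/973) = 69/7.
E[α(G)] ≥ n − E[|E(G)|] = 139 − 69/7 = 904/7.
Numerically: ≈ 129.1429.
(This is only a lower bound; the true E[α(G)] may be larger.)

E[α(G)] ≥ 904/7 ≈ 129.1429.


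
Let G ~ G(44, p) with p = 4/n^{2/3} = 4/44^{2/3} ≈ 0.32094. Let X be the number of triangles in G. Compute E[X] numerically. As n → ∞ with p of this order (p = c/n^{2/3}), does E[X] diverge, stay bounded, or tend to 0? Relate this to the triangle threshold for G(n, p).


Number of potential triangles: C(44, 3) = 13244.
Each occurs with probability p³ ≈ (0.32094)³ ≈ 3.3057851e-02.
By linearity: E[X] = C(44, 3)·p³ ≈ 13244 · 3.3057851e-02 ≈ 437.81818.
Since α = 2/3 < 1, p = c/n^{2/3} ≫ 1/n is above the triangle threshold p ~ 1/n. Asymptotically E[X] ~ (c³/6)·n^{3(1−α)} = (4³/6)·n^{1} → ∞; triangles are abundant w.h.p.

E[X] ≈ 437.81818; in regime p = Θ(1/n^{2/3}) E[X] diverges (above the triangle threshold p ~ 1/n).


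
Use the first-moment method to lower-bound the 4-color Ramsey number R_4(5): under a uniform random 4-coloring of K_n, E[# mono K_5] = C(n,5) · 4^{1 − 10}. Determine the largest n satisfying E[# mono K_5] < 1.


We need C(n, 5) · 4^{1 − 10} < 1, i.e. C(n, 5) < 4^{10 − 1} = 262144.
Check values of n near the boundary:
  n = 31: C(31, 5) = 169911; 169911 < 262144? YES
  n = 32: C(32, 5) = 201376; 201376 < 262144? YES
  n = 33: C(33, 5) = 237336; 237336 < 262144? YES
  n = 34: C(34, 5) = 278256; 278256 < 262144? NO
The largest n with C(n, 5) < 262144 is n = 33 (where E[X] = 29667/32768 ≈ 0.905). Hence R_4(5) > 33, i.e. R_4(5) ≥ 34.

Largest n = 33; hence R_4(5) > 33.


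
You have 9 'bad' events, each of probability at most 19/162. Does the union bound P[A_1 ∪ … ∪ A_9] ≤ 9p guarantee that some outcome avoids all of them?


Union bound: P[∪_{i=1}^{9} A_i] ≤ Σ_i P[A_i] ≤ 9·p = 9·(19/162) = 19/18.
Numerically: 19/18 ≈ 1.05556.
Is 19/18 < 1? NO.
Since the bound 19/18 is ≥ 1, the union bound is uninformative here; it does NOT by itself certify existence.

9·p = 19/18 ≈ 1.05556; existence NOT certified by the union bound.


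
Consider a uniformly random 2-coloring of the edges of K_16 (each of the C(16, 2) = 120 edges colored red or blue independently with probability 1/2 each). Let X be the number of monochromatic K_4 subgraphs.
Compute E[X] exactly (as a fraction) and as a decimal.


Let X = Σ_S X_S over the C(16, 4) = 1820 subsets S of size 4, where X_S = 1 if the K_4 on S is monochromatic.
For a fixed S, the K_4 on S has C(4, 2) = 6 edges. P[all 6 edges red] = (1/2)^6, and likewise for blue, so P[monochromatic] = 2·(1/2)^6 = 2^{1 − 6} = 1/32.
Summing: E[X] = C(16, 4) · 2^{1 − 6} = 1820 · 1/32 = 455/8.
Numerically: E[X] ≈ 56.8750.

E[X] = C(16,4)·2^(1−C(4,2)) = 455/8 ≈ 56.8750.


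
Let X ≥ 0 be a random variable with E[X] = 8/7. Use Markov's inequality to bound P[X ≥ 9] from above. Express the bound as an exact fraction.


μ = E[X] = 8/7, a = 9.
Markov: P[X ≥ 9] ≤ μ/a = (8/7)/9 = 8/63.
Numerically: ≈ 0.127.
(Since a = 9 > μ = 1.143, the bound 8/63 is < 1 and informative.)

P[X ≥ 9] ≤ 8/63 ≈ 0.127.
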